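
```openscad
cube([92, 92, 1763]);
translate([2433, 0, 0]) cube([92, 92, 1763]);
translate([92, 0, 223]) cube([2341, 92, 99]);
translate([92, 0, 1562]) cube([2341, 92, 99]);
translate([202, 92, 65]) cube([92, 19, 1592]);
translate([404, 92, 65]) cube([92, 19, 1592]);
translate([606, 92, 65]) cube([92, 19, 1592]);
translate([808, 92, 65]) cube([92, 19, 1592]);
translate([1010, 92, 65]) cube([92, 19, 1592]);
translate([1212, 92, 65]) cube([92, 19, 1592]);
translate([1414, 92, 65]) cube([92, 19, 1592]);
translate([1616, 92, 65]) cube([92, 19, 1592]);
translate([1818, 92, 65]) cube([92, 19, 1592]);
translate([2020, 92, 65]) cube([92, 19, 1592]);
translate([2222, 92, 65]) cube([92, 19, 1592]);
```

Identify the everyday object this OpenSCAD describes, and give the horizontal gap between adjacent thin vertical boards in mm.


A fence section. The picket gap is 110 mm.

Two posts, two rails, 11 pickets — a fence section. Span 2341 mm holds 11 pickets of 92 mm with 12 equal gaps: ⌊(2341 − 11·92) / 12⌋ = 110 mm.


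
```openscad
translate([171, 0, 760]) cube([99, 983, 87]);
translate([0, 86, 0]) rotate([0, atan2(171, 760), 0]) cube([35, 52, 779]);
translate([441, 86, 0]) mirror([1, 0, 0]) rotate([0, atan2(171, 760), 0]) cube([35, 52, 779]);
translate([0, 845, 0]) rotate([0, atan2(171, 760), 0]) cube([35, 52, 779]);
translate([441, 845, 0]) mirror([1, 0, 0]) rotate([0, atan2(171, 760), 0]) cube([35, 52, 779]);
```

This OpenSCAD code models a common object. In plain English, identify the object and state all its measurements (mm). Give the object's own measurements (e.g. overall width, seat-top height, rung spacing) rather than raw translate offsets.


A sawhorse. A 99×983×87 mm beam (x, y, z) sits on two A-frame leg pairs. Each pair is two raked legs of 35×52 mm section (52 mm along y) splaying symmetrically in x. Each leg rises 760 mm vertically over 171 mm of horizontal reach and is 779 mm long along its own axis. Every leg's outer bottom edge rests on the floor and its outer top edge meets a bottom edge of the beam — the left legs (tilting toward +x) meet the beam's −x bottom edge, the right legs (their mirror images, tilting toward −x) meet its +x bottom edge — so the leg tops tuck under the beam, the beam's underside is 760 mm above the floor, and the feet are 441 mm apart outside-to-outside with the beam centred between them. The two leg pairs are set in 86 mm from either end of the beam.


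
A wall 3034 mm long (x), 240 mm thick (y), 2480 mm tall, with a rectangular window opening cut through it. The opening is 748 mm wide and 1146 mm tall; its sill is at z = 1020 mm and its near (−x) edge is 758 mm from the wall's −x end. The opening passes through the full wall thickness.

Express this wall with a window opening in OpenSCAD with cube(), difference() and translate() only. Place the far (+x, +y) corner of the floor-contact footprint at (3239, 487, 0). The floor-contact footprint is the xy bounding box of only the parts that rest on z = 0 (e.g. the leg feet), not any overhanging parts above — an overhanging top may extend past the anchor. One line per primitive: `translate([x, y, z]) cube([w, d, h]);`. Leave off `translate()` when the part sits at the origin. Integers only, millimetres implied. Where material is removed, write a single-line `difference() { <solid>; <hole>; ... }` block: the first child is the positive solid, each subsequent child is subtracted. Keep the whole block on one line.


difference() { translate([205, 247, 0]) cube([3034, 240, 2480]); translate([963, 247, 1020]) cube([748, 240, 1146]); }


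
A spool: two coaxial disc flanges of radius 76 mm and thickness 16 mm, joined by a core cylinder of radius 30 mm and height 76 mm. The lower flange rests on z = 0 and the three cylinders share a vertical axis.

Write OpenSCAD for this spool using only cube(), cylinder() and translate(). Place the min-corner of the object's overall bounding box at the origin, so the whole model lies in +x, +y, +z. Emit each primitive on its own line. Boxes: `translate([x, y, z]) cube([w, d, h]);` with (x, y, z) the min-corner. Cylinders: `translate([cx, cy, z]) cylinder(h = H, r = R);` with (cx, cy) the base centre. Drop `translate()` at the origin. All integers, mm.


translate([76, 76, 0]) cylinder(h = 16, r = 76);
translate([76, 76, 16]) cylinder(h = 76, r = 30);
translate([76, 76, 92]) cylinder(h = 16, r = 76);


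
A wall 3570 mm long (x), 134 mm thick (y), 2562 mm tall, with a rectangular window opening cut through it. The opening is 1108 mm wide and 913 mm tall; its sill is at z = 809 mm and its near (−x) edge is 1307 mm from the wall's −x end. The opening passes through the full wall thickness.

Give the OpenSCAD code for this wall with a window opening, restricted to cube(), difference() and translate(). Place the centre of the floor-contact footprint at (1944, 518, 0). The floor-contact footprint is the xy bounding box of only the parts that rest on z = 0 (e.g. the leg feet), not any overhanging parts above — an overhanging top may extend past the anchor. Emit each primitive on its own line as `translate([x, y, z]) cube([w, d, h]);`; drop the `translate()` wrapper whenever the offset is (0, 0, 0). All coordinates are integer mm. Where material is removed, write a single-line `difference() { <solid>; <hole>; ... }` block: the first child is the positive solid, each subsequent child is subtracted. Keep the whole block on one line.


difference() { translate([159, 451, 0]) cube([3570, 134, 2562]); translate([1466, 451, 809]) cube([1108, 134, 913]); }


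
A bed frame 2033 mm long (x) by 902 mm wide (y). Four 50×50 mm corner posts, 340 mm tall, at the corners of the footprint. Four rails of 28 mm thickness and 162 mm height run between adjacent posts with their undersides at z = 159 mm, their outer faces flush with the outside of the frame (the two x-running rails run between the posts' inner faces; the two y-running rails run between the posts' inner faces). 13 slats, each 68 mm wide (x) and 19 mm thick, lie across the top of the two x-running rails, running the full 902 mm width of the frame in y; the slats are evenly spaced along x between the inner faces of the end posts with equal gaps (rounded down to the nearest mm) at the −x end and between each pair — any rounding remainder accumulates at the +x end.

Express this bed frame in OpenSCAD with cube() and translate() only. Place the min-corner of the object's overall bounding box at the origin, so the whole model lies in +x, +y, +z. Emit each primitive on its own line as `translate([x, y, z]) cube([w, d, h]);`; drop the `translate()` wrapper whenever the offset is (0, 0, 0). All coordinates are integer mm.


cube([50, 50, 340]);
translate([0, 852, 0]) cube([50, 50, 340]);
translate([1983, 0, 0]) cube([50, 50, 340]);
translate([1983, 852, 0]) cube([50, 50, 340]);
translate([50, 0, 159]) cube([1933, 28, 162]);
translate([50, 874, 159]) cube([1933, 28, 162]);
translate([0, 50, 159]) cube([28, 802, 162]);
translate([2005, 50, 159]) cube([28, 802, 162]);
translate([124, 0, 321]) cube([68, 902, 19]);
translate([266, 0, 321]) cube([68, 902, 19]);
translate([408, 0, 321]) cube([68, 902, 19]);
translate([550, 0, 321]) cube([68, 902, 19]);
translate([692, 0, 321]) cube([68, 902, 19]);
translate([834, 0, 321]) cube([68, 902, 19]);
translate([976, 0, 321]) cube([68, 902, 19]);
translate([1118, 0, 321]) cube([68, 902, 19]);
translate([1260, 0, 321]) cube([68, 902, 19]);
translate([1402, 0, 321]) cube([68, 902, 19]);
translate([1544, 0, 321]) cube([68, 902, 19]);
translate([1686, 0, 321]) cube([68, 902, 19]);
translate([1828, 0, 321]) cube([68, 902, 19]);


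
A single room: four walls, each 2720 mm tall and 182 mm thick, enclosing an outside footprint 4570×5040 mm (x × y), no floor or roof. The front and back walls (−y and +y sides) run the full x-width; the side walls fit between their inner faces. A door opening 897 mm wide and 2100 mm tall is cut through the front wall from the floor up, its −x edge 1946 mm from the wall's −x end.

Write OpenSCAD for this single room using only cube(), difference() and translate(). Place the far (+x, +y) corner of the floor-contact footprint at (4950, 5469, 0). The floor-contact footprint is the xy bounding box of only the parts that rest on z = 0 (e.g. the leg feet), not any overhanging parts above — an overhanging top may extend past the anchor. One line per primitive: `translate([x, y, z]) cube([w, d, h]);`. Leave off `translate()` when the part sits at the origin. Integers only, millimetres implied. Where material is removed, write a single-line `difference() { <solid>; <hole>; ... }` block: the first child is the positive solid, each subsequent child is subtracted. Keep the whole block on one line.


difference() { translate([380, 429, 0]) cube([4570, 182, 2720]); translate([2326, 429, 0]) cube([897, 182, 2100]); }
translate([380, 5287, 0]) cube([4570, 182, 2720]);
translate([380, 611, 0]) cube([182, 4676, 2720]);
translate([4768, 611, 0]) cube([182, 4676, 2720]);


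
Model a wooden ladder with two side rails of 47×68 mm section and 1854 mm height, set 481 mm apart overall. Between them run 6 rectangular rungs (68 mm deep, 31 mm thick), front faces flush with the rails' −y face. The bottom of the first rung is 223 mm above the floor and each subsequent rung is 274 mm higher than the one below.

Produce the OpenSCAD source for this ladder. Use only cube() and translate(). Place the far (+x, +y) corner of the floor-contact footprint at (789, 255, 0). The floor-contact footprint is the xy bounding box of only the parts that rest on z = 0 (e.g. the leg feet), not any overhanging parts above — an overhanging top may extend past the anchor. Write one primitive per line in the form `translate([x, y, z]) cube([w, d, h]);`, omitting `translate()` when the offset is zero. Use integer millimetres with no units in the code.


translate([308, 187, 0]) cube([47, 68, 1854]);
translate([742, 187, 0]) cube([47, 68, 1854]);
translate([355, 187, 223]) cube([387, 68, 31]);
translate([355, 187, 497]) cube([387, 68, 31]);
translate([355, 187, 771]) cube([387, 68, 31]);
translate([355, 187, 1045]) cube([387, 68, 31]);
translate([355, 187, 1319]) cube([387, 68, 31]);
translate([355, 187, 1593]) cube([387, 68, 31]);


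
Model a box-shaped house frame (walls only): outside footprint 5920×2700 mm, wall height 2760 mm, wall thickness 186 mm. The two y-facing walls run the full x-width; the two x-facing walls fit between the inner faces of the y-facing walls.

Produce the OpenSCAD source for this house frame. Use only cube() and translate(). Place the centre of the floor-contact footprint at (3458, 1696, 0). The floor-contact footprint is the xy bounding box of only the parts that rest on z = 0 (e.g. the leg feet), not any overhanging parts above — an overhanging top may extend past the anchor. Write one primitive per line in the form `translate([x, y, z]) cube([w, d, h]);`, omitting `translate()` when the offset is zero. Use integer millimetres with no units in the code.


translate([498, 346, 0]) cube([5920, 186, 2760]);
translate([498, 2860, 0]) cube([5920, 186, 2760]);
translate([498, 532, 0]) cube([186, 2328, 2760]);
translate([6232, 532, 0]) cube([186, 2328, 2760]);


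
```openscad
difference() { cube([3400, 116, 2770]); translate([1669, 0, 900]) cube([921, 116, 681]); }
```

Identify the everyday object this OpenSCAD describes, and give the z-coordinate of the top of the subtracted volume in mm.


A wall with a window opening. The window head height is 1581 mm.

A wall with a rectangular opening subtracted — a window. Sill at z = 900, opening 681 mm tall, so the head is at 900 + 681 = 1581 mm.


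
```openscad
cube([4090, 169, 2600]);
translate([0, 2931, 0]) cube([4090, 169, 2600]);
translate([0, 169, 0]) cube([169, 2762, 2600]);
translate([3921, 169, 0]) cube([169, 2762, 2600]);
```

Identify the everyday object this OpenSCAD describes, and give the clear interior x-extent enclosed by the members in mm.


A house (or room) frame. The interior width is 3752 mm.

Four 2600 mm walls enclosing a rectangle with no floor or roof — a room or house frame. Outside width is 4090 mm and wall thickness is 169 mm, so the interior width is 4090 − 2 × 169 = 3752 mm.


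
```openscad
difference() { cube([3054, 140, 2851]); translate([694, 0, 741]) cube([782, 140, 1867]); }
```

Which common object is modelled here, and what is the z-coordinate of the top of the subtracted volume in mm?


A wall with a window opening. The window head height is 2608 mm.

A wall with a rectangular opening subtracted — a window. Sill at z = 741, opening 1867 mm tall, so the head is at 741 + 1867 = 2608 mm.


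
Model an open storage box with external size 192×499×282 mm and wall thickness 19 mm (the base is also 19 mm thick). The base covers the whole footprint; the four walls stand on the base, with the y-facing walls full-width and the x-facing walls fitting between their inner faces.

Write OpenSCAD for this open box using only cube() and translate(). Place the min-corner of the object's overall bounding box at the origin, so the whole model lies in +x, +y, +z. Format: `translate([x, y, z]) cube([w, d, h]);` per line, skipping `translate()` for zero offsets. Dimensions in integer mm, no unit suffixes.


cube([192, 499, 19]);
translate([0, 0, 19]) cube([192, 19, 263]);
translate([0, 480, 19]) cube([192, 19, 263]);
translate([0, 19, 19]) cube([19, 461, 263]);
translate([173, 19, 19]) cube([19, 461, 263]);


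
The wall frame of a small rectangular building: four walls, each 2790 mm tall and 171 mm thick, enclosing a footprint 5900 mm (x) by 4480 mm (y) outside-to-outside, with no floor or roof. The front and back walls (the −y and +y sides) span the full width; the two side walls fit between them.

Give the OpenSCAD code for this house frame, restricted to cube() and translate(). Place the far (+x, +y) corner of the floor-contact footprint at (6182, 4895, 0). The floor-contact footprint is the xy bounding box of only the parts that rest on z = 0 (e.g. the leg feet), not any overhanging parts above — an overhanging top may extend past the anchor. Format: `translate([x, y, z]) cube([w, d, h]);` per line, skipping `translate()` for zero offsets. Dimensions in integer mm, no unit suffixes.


translate([282, 415, 0]) cube([5900, 171, 2790]);
translate([282, 4724, 0]) cube([5900, 171, 2790]);
translate([282, 586, 0]) cube([171, 4138, 2790]);
translate([6011, 586, 0]) cube([171, 4138, 2790]);


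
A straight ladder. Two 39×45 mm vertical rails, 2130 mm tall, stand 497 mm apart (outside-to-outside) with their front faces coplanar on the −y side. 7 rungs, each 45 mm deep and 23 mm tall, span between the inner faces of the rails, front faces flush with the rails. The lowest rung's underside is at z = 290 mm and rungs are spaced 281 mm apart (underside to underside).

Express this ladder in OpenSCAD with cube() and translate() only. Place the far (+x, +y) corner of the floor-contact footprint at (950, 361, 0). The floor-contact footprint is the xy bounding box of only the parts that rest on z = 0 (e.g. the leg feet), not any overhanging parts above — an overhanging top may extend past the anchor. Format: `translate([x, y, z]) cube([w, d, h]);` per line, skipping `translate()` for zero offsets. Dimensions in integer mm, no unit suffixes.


translate([453, 316, 0]) cube([39, 45, 2130]);
translate([911, 316, 0]) cube([39, 45, 2130]);
translate([492, 316, 290]) cube([419, 45, 23]);
translate([492, 316, 571]) cube([419, 45, 23]);
translate([492, 316, 852]) cube([419, 45, 23]);
translate([492, 316, 1133]) cube([419, 45, 23]);
translate([492, 316, 1414]) cube([419, 45, 23]);
translate([492, 316, 1695]) cube([419, 45, 23]);
translate([492, 316, 1976]) cube([419, 45, 23]);


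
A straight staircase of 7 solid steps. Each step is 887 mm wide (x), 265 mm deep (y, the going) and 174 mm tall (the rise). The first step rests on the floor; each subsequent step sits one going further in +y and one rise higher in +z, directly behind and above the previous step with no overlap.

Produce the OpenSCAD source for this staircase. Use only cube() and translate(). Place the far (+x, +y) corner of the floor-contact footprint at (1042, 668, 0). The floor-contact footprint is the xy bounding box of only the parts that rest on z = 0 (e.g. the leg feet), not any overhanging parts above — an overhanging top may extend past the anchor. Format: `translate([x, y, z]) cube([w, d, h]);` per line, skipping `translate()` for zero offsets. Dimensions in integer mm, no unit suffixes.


translate([155, 403, 0]) cube([887, 265, 174]);
translate([155, 668, 174]) cube([887, 265, 174]);
translate([155, 933, 348]) cube([887, 265, 174]);
translate([155, 1198, 522]) cube([887, 265, 174]);
translate([155, 1463, 696]) cube([887, 265, 174]);
translate([155, 1728, 870]) cube([887, 265, 174]);
translate([155, 1993, 1044]) cube([887, 265, 174]);


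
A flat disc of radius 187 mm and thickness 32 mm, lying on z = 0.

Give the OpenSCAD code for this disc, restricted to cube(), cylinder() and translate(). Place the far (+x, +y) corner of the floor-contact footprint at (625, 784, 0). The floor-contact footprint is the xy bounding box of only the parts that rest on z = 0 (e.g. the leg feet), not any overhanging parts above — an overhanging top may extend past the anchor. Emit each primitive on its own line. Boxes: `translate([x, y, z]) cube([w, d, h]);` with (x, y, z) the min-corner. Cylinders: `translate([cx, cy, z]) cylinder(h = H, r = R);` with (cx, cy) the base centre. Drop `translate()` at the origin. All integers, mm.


translate([438, 597, 0]) cylinder(h = 32, r = 187);


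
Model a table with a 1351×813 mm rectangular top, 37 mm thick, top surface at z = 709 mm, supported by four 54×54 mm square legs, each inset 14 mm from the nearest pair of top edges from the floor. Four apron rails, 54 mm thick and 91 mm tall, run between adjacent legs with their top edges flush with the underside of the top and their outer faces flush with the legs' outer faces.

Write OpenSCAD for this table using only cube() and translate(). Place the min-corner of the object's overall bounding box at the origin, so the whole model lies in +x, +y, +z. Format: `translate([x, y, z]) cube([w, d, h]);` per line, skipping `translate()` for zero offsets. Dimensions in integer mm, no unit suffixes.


translate([0, 0, 672]) cube([1351, 813, 37]);
translate([14, 14, 0]) cube([54, 54, 672]);
translate([1283, 14, 0]) cube([54, 54, 672]);
translate([14, 745, 0]) cube([54, 54, 672]);
translate([1283, 745, 0]) cube([54, 54, 672]);
translate([68, 14, 581]) cube([1215, 54, 91]);
translate([68, 745, 581]) cube([1215, 54, 91]);
translate([14, 68, 581]) cube([54, 677, 91]);
translate([1283, 68, 581]) cube([54, 677, 91]);


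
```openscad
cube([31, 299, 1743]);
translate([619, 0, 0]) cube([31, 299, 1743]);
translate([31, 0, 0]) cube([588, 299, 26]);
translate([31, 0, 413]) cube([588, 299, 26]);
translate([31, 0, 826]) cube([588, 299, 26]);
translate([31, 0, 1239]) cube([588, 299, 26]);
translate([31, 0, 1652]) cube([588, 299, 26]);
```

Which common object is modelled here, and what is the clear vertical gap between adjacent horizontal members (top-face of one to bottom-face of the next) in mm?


A bookshelf. The clear shelf gap is 387 mm.

Two tall side panels with 5 horizontal boards between them — a bookshelf. The first two shelf undersides are at z = 0 and z = 413; with shelf thickness 26, the clear gap is 413 − 0 − 26 = 387 mm.


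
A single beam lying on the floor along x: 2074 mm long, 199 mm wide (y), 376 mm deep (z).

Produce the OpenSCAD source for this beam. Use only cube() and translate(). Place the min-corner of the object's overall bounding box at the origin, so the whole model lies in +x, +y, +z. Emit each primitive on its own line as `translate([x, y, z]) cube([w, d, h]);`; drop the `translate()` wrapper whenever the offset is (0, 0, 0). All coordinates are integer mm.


cube([2074, 199, 376]);


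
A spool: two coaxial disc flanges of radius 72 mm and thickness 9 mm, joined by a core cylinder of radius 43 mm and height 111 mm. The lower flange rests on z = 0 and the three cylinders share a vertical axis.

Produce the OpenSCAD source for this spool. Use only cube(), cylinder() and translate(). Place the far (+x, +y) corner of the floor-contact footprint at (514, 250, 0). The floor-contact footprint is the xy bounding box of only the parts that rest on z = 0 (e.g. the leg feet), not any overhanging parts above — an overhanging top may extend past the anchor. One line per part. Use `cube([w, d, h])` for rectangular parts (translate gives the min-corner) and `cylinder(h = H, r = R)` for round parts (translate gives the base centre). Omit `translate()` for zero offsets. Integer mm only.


translate([442, 178, 0]) cylinder(h = 9, r = 72);
translate([442, 178, 9]) cylinder(h = 111, r = 43);
translate([442, 178, 120]) cylinder(h = 9, r = 72);


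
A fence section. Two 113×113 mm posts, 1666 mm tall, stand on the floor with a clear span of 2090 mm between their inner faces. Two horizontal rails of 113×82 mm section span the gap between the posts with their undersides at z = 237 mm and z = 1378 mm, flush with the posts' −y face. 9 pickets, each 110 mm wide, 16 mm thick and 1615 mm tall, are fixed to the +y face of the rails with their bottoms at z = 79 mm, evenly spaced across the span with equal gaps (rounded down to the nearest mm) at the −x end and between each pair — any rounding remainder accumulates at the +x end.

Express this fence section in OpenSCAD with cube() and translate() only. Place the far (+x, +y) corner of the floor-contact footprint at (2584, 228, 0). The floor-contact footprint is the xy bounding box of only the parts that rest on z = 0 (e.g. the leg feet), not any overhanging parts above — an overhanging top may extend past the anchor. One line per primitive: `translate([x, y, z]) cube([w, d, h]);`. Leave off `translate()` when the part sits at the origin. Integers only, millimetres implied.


translate([268, 115, 0]) cube([113, 113, 1666]);
translate([2471, 115, 0]) cube([113, 113, 1666]);
translate([381, 115, 237]) cube([2090, 113, 82]);
translate([381, 115, 1378]) cube([2090, 113, 82]);
translate([491, 228, 79]) cube([110, 16, 1615]);
translate([711, 228, 79]) cube([110, 16, 1615]);
translate([931, 228, 79]) cube([110, 16, 1615]);
translate([1151, 228, 79]) cube([110, 16, 1615]);
translate([1371, 228, 79]) cube([110, 16, 1615]);
translate([1591, 228, 79]) cube([110, 16, 1615]);
translate([1811, 228, 79]) cube([110, 16, 1615]);
translate([2031, 228, 79]) cube([110, 16, 1615]);
translate([2251, 228, 79]) cube([110, 16, 1615]);


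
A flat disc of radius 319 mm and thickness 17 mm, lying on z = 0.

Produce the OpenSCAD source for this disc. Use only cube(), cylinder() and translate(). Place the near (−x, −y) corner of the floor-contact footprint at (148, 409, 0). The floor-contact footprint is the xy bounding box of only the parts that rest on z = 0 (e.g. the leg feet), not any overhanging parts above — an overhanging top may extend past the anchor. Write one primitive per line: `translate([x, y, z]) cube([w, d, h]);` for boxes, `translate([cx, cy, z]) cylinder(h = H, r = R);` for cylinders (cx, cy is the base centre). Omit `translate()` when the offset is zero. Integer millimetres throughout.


translate([467, 728, 0]) cylinder(h = 17, r = 319);


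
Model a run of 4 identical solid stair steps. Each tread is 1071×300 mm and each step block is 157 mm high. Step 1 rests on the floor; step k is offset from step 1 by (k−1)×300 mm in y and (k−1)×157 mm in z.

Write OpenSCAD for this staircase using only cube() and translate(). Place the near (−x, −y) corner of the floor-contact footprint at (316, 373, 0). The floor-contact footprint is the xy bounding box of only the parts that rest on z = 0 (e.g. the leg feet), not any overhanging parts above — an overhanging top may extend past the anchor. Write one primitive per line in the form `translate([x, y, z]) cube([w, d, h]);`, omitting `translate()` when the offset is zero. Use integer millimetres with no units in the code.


translate([316, 373, 0]) cube([1071, 300, 157]);
translate([316, 673, 157]) cube([1071, 300, 157]);
translate([316, 973, 314]) cube([1071, 300, 157]);
translate([316, 1273, 471]) cube([1071, 300, 157]);


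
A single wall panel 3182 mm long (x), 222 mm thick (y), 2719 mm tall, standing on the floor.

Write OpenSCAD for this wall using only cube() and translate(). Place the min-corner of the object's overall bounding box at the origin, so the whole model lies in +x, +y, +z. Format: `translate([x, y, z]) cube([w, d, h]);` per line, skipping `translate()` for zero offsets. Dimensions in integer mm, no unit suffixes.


cube([3182, 222, 2719]);


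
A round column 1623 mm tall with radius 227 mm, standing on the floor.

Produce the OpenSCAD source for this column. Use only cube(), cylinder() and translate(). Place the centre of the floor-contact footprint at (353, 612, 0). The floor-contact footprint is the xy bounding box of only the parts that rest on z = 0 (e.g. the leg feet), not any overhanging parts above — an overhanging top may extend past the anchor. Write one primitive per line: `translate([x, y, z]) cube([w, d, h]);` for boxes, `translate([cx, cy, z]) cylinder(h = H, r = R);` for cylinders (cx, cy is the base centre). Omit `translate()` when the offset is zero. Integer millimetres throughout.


translate([353, 612, 0]) cylinder(h = 1623, r = 227);


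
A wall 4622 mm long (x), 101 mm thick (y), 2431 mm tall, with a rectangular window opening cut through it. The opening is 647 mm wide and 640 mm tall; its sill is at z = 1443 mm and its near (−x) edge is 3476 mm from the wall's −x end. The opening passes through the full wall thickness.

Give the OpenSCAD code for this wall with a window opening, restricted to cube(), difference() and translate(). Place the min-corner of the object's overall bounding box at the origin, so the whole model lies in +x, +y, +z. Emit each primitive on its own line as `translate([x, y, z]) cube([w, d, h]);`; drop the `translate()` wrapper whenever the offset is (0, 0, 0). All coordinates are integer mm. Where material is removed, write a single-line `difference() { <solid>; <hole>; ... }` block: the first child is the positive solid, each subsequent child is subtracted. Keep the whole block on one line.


difference() { cube([4622, 101, 2431]); translate([3476, 0, 1443]) cube([647, 101, 640]); }


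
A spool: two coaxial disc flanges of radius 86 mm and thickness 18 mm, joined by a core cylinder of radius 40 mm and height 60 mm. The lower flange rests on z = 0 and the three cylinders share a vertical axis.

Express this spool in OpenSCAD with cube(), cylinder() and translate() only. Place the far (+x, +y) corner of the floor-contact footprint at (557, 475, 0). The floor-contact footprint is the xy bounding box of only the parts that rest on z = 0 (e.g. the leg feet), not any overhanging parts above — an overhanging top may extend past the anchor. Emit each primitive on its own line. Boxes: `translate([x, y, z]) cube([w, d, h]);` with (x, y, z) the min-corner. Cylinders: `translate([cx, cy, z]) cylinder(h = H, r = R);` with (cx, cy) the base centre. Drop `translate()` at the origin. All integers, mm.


translate([471, 389, 0]) cylinder(h = 18, r = 86);
translate([471, 389, 18]) cylinder(h = 60, r = 40);
translate([471, 389, 78]) cylinder(h = 18, r = 86);


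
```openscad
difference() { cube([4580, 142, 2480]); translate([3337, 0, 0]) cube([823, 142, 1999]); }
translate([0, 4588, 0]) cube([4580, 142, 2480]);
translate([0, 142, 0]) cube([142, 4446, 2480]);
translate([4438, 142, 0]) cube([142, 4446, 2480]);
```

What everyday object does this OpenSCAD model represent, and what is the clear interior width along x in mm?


A single room. The interior width is 4296 mm.

Four walls enclosing a rectangle with a door in the front wall — a room. Outside width 4580 minus two 142 mm walls gives 4296 mm.


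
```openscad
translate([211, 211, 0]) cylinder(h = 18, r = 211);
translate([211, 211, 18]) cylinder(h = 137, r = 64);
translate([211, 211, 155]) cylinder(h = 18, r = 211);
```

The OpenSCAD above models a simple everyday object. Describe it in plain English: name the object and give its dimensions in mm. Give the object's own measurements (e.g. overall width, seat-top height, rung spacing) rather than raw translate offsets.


A spool: two coaxial disc flanges of radius 211 mm and thickness 18 mm, joined by a core cylinder of radius 64 mm and height 137 mm. The lower flange rests on z = 0 and the three cylinders share a vertical axis.


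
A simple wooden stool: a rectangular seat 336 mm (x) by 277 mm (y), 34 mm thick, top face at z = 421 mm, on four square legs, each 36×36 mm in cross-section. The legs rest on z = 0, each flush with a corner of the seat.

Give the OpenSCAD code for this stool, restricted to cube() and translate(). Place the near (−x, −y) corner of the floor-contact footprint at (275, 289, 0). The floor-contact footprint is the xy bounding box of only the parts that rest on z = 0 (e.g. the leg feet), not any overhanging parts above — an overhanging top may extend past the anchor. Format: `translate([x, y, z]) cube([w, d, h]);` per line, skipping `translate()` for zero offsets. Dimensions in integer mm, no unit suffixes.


translate([275, 289, 387]) cube([336, 277, 34]);
translate([275, 289, 0]) cube([36, 36, 387]);
translate([575, 289, 0]) cube([36, 36, 387]);
translate([275, 530, 0]) cube([36, 36, 387]);
translate([575, 530, 0]) cube([36, 36, 387]);


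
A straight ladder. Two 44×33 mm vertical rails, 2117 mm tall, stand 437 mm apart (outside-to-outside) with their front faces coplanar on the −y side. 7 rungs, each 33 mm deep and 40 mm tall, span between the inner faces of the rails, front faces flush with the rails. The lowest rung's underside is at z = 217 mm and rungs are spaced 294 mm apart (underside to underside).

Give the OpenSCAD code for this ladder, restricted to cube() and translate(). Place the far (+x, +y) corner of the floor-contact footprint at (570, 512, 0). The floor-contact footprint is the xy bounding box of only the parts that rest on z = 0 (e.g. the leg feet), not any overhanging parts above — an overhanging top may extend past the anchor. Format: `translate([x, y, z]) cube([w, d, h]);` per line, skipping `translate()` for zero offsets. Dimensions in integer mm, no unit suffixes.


translate([133, 479, 0]) cube([44, 33, 2117]);
translate([526, 479, 0]) cube([44, 33, 2117]);
translate([177, 479, 217]) cube([349, 33, 40]);
translate([177, 479, 511]) cube([349, 33, 40]);
translate([177, 479, 805]) cube([349, 33, 40]);
translate([177, 479, 1099]) cube([349, 33, 40]);
translate([177, 479, 1393]) cube([349, 33, 40]);
translate([177, 479, 1687]) cube([349, 33, 40]);
translate([177, 479, 1981]) cube([349, 33, 40]);


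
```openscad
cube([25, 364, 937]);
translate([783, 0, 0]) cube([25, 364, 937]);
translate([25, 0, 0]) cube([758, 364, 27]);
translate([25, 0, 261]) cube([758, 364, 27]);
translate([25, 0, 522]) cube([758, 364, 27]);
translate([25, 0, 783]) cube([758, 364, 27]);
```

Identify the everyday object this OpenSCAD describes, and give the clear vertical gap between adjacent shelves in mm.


A bookshelf. The clear shelf gap is 234 mm.

Two tall side panels with 4 horizontal boards between them — a bookshelf. The first two shelf undersides are at z = 0 and z = 261; with shelf thickness 27, the clear gap is 261 − 0 − 27 = 234 mm.


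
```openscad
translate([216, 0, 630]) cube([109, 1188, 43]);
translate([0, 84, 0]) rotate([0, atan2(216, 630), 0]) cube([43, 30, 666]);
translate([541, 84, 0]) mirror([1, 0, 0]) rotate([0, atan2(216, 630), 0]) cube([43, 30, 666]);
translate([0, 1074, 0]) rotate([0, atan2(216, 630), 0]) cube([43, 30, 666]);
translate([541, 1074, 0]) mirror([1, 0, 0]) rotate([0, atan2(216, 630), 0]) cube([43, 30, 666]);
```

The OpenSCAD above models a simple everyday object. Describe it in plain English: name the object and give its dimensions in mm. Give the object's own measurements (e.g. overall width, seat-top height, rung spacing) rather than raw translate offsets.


A sawhorse. A 109×1188×43 mm beam (x, y, z) sits on two A-frame leg pairs. Each pair is two raked legs of 43×30 mm section (30 mm along y) splaying symmetrically in x. Each leg rises 630 mm vertically over 216 mm of horizontal reach and is 666 mm long along its own axis. Every leg's outer bottom edge rests on the floor and its outer top edge meets a bottom edge of the beam — the left legs (tilting toward +x) meet the beam's −x bottom edge, the right legs (their mirror images, tilting toward −x) meet its +x bottom edge — so the leg tops tuck under the beam, the beam's underside is 630 mm above the floor, and the feet are 541 mm apart outside-to-outside with the beam centred between them. The two leg pairs are set in 84 mm from either end of the beam.


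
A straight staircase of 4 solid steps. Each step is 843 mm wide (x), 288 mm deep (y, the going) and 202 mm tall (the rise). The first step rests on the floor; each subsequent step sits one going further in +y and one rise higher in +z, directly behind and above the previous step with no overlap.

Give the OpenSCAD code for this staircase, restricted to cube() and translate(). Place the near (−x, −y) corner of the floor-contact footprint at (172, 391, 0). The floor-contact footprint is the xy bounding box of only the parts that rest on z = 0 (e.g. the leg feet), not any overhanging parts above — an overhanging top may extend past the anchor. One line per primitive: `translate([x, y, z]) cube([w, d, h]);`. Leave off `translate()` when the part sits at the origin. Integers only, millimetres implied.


translate([172, 391, 0]) cube([843, 288, 202]);
translate([172, 679, 202]) cube([843, 288, 202]);
translate([172, 967, 404]) cube([843, 288, 202]);
translate([172, 1255, 606]) cube([843, 288, 202]);


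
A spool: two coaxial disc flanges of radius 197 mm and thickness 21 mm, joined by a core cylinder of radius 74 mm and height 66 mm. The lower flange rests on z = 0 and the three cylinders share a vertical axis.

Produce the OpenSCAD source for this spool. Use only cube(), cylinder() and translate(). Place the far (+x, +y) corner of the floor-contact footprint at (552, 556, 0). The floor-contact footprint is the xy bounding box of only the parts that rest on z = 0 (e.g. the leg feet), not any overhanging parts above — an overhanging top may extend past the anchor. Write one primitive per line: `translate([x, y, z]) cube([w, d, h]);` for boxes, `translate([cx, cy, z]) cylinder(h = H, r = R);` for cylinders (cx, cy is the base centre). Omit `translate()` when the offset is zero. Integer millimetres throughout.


translate([355, 359, 0]) cylinder(h = 21, r = 197);
translate([355, 359, 21]) cylinder(h = 66, r = 74);
translate([355, 359, 87]) cylinder(h = 21, r = 197);


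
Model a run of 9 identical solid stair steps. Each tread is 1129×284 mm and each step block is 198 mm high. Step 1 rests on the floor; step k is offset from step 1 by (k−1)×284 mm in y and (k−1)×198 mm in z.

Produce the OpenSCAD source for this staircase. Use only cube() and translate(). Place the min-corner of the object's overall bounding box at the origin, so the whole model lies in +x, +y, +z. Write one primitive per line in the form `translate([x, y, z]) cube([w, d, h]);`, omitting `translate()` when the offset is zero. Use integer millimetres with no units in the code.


cube([1129, 284, 198]);
translate([0, 284, 198]) cube([1129, 284, 198]);
translate([0, 568, 396]) cube([1129, 284, 198]);
translate([0, 852, 594]) cube([1129, 284, 198]);
translate([0, 1136, 792]) cube([1129, 284, 198]);
translate([0, 1420, 990]) cube([1129, 284, 198]);
translate([0, 1704, 1188]) cube([1129, 284, 198]);
translate([0, 1988, 1386]) cube([1129, 284, 198]);
translate([0, 2272, 1584]) cube([1129, 284, 198]);


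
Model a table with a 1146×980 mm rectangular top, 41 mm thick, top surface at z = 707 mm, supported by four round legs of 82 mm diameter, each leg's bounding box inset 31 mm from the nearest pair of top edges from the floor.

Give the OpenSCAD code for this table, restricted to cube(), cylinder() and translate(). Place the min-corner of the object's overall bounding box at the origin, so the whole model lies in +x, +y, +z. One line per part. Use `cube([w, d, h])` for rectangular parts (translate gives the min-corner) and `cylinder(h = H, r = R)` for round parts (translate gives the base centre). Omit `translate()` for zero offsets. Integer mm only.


translate([0, 0, 666]) cube([1146, 980, 41]);
translate([72, 72, 0]) cylinder(h = 666, r = 41);
translate([1074, 72, 0]) cylinder(h = 666, r = 41);
translate([72, 908, 0]) cylinder(h = 666, r = 41);
translate([1074, 908, 0]) cylinder(h = 666, r = 41);


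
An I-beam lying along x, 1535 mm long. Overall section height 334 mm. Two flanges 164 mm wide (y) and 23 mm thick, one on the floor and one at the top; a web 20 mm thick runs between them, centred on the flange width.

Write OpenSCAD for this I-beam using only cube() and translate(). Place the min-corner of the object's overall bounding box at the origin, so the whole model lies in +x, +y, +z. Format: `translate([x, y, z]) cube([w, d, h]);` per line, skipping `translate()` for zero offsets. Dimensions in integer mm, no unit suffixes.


cube([1535, 164, 23]);
translate([0, 72, 23]) cube([1535, 20, 288]);
translate([0, 0, 311]) cube([1535, 164, 23]);


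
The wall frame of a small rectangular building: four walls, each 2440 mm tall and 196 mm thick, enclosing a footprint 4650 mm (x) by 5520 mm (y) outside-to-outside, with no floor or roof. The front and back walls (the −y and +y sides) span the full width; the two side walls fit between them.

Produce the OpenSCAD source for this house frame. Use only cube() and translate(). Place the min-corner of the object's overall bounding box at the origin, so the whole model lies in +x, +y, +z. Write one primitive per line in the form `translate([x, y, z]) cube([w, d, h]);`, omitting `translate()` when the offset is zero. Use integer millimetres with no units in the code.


cube([4650, 196, 2440]);
translate([0, 5324, 0]) cube([4650, 196, 2440]);
translate([0, 196, 0]) cube([196, 5128, 2440]);
translate([4454, 196, 0]) cube([196, 5128, 2440]);


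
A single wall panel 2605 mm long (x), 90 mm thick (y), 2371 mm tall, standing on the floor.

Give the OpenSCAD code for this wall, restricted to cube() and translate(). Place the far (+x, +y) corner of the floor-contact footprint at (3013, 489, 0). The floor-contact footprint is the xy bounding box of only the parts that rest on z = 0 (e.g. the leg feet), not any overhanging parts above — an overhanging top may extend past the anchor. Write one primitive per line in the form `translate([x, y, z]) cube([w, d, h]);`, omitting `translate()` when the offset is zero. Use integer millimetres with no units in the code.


translate([408, 399, 0]) cube([2605, 90, 2371]);


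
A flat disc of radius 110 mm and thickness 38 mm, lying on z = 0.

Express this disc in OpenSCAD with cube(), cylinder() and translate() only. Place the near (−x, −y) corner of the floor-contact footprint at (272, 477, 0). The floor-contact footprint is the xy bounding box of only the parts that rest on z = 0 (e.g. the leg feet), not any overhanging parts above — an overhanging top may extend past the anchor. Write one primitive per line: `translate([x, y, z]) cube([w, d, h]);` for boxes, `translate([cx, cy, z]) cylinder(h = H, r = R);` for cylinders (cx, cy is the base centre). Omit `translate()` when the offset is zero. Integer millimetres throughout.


translate([382, 587, 0]) cylinder(h = 38, r = 110);


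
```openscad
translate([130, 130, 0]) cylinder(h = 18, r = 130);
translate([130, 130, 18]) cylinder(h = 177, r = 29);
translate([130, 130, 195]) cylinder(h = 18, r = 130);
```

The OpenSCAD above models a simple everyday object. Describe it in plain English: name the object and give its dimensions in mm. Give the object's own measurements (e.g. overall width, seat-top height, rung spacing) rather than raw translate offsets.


A spool: two coaxial disc flanges of radius 130 mm and thickness 18 mm, joined by a core cylinder of radius 29 mm and height 177 mm. The lower flange rests on z = 0 and the three cylinders share a vertical axis.
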